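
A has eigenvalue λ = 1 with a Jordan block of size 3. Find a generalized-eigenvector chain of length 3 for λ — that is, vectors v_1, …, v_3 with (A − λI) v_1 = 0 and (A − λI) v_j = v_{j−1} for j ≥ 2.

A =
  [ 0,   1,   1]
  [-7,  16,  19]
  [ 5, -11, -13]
A Jordan chain for λ = 1 of length 3:
v_1 = (-1, -3, 2)ᵀ
v_2 = (-1, -7, 5)ᵀ
v_3 = (1, 0, 0)ᵀ

Let N = A − (1)·I. We want v_3 with N^3 v_3 = 0 but N^2 v_3 ≠ 0; then v_{j-1} := N · v_j for j = 3, …, 2.

Pick v_3 = (1, 0, 0)ᵀ.
Then v_2 = N · v_3 = (-1, -7, 5)ᵀ.
Then v_1 = N · v_2 = (-1, -3, 2)ᵀ.

Sanity check: (A − (1)·I) v_1 = (0, 0, 0)ᵀ = 0. ✓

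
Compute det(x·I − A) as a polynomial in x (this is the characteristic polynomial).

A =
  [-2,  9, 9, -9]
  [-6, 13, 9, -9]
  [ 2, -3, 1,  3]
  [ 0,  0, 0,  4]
x^4 - 16*x^3 + 96*x^2 - 256*x + 256

Expanding det(x·I − A) (e.g. by cofactor expansion or by noting that A is similar to its Jordan form J, which has the same characteristic polynomial as A) gives
  χ_A(x) = x^4 - 16*x^3 + 96*x^2 - 256*x + 256
which factors as (x - 4)^4. The eigenvalues (with algebraic multiplicities) are λ = 4 with multiplicity 4.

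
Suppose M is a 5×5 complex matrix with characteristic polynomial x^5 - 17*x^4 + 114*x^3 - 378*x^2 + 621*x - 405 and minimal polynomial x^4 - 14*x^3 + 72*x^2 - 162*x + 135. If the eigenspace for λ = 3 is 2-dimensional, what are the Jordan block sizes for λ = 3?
Block sizes for λ = 3: [3, 1]

Step 1 — from the characteristic polynomial, algebraic multiplicity of λ = 3 is 4. From dim ker(M − (3)·I) = 2, there are exactly 2 Jordan blocks for λ = 3.
Step 2 — from the minimal polynomial, the factor (x − 3)^3 tells us the largest block for λ = 3 has size 3.
Step 3 — with total size 4, 2 blocks, and largest block 3, the block sizes (in nonincreasing order) are [3, 1].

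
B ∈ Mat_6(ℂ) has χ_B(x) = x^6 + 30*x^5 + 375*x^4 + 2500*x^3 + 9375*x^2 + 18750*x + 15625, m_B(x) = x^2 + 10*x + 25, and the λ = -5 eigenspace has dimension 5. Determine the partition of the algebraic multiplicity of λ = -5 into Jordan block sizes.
Block sizes for λ = -5: [2, 1, 1, 1, 1]

Step 1 — from the characteristic polynomial, algebraic multiplicity of λ = -5 is 6. From dim ker(B − (-5)·I) = 5, there are exactly 5 Jordan blocks for λ = -5.
Step 2 — from the minimal polynomial, the factor (x + 5)^2 tells us the largest block for λ = -5 has size 2.
Step 3 — with total size 6, 5 blocks, and largest block 2, the block sizes (in nonincreasing order) are [2, 1, 1, 1, 1].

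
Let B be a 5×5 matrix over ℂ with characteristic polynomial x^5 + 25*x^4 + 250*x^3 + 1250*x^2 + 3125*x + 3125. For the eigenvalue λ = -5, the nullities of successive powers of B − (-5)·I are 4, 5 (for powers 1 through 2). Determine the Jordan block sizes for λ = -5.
Block sizes for λ = -5: [2, 1, 1, 1]

From the dimensions of kernels of powers, the number of Jordan blocks of size at least j is d_j − d_{j−1} where d_j = dim ker(N^j) (with d_0 = 0). Computing the differences gives [4, 1].
The number of blocks of size exactly k is (#blocks of size ≥ k) − (#blocks of size ≥ k + 1), so the partition is: 3 block(s) of size 1, 1 block(s) of size 2.
In nonincreasing order the block sizes are [2, 1, 1, 1].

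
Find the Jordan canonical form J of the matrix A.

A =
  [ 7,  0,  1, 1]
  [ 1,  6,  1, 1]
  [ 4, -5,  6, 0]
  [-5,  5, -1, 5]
J_3(6) ⊕ J_1(6)

The characteristic polynomial is
  det(x·I − A) = x^4 - 24*x^3 + 216*x^2 - 864*x + 1296 = (x - 6)^4

Eigenvalues and multiplicities (the geometric multiplicity of λ is n − rank(A − λI), which equals the number of Jordan blocks for λ):
  λ = 6: algebraic multiplicity = 4, geometric multiplicity = 2

Determining the block sizes for each eigenvalue:
  λ = 6: with am = 4 and gm = 2, the partition is not yet determined (e.g. several partitions of 4 into 2 parts exist). Let N = A − (6)·I. Computing rank(N^1) = 2, rank(N^2) = 1, rank(N^3) = 0; the number of blocks of size ≥ j is rank(N^{j−1}) − rank(N^j), giving [2, 1, 1]. So we have 1 block(s) of size 3, 1 block(s) of size 1 → block sizes [3, 1]

Assembling the blocks gives a Jordan form
J =
  [6, 1, 0, 0]
  [0, 6, 1, 0]
  [0, 0, 6, 0]
  [0, 0, 0, 6]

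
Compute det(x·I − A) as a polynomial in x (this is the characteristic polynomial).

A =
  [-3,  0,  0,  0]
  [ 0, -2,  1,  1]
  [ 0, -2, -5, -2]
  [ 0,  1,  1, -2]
x^4 + 12*x^3 + 54*x^2 + 108*x + 81

Expanding det(x·I − A) (e.g. by cofactor expansion or by noting that A is similar to its Jordan form J, which has the same characteristic polynomial as A) gives
  χ_A(x) = x^4 + 12*x^3 + 54*x^2 + 108*x + 81
which factors as (x + 3)^4. The eigenvalues (with algebraic multiplicities) are λ = -3 with multiplicity 4.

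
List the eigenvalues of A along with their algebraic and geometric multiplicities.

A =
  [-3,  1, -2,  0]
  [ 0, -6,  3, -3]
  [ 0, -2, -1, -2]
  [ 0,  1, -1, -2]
λ = -3: alg = 4, geom = 2

Step 1 — factor the characteristic polynomial to read off the algebraic multiplicities:
  χ_A(x) = (x + 3)^4

Step 2 — compute geometric multiplicities via the rank-nullity identity g(λ) = n − rank(A − λI):
  rank(A − (-3)·I) = 2, so dim ker(A − (-3)·I) = n − 2 = 2

Summary:
  λ = -3: algebraic multiplicity = 4, geometric multiplicity = 2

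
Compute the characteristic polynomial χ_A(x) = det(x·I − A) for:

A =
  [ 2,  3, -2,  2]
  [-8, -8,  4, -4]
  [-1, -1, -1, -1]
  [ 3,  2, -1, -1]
x^4 + 8*x^3 + 24*x^2 + 32*x + 16

Expanding det(x·I − A) (e.g. by cofactor expansion or by noting that A is similar to its Jordan form J, which has the same characteristic polynomial as A) gives
  χ_A(x) = x^4 + 8*x^3 + 24*x^2 + 32*x + 16
which factors as (x + 2)^4. The eigenvalues (with algebraic multiplicities) are λ = -2 with multiplicity 4.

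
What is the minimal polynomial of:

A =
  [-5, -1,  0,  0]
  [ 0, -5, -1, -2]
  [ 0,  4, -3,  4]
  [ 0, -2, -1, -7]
x^3 + 15*x^2 + 75*x + 125

The characteristic polynomial is χ_A(x) = (x + 5)^4, so the eigenvalues are known. The minimal polynomial is
  m_A(x) = Π_λ (x − λ)^{k_λ}
where k_λ is the size of the *largest* Jordan block for λ (equivalently, the smallest k with (A − λI)^k v = 0 for every generalised eigenvector v of λ).

  λ = -5: largest Jordan block has size 3, contributing (x + 5)^3

So m_A(x) = (x + 5)^3 = x^3 + 15*x^2 + 75*x + 125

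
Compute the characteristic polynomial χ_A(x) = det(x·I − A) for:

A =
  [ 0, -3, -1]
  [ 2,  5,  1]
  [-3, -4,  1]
x^3 - 6*x^2 + 12*x - 8

Expanding det(x·I − A) (e.g. by cofactor expansion or by noting that A is similar to its Jordan form J, which has the same characteristic polynomial as A) gives
  χ_A(x) = x^3 - 6*x^2 + 12*x - 8
which factors as (x - 2)^3. The eigenvalues (with algebraic multiplicities) are λ = 2 with multiplicity 3.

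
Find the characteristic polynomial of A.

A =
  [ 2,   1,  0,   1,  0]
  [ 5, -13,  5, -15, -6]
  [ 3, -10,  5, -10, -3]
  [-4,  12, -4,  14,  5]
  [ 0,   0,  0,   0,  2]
x^5 - 10*x^4 + 40*x^3 - 80*x^2 + 80*x - 32

Expanding det(x·I − A) (e.g. by cofactor expansion or by noting that A is similar to its Jordan form J, which has the same characteristic polynomial as A) gives
  χ_A(x) = x^5 - 10*x^4 + 40*x^3 - 80*x^2 + 80*x - 32
which factors as (x - 2)^5. The eigenvalues (with algebraic multiplicities) are λ = 2 with multiplicity 5.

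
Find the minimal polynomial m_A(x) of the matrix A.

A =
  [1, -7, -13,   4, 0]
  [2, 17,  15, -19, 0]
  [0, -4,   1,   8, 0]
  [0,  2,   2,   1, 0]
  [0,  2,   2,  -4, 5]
x^3 - 15*x^2 + 75*x - 125

The characteristic polynomial is χ_A(x) = (x - 5)^5, so the eigenvalues are known. The minimal polynomial is
  m_A(x) = Π_λ (x − λ)^{k_λ}
where k_λ is the size of the *largest* Jordan block for λ (equivalently, the smallest k with (A − λI)^k v = 0 for every generalised eigenvector v of λ).

  λ = 5: largest Jordan block has size 3, contributing (x − 5)^3

So m_A(x) = (x - 5)^3 = x^3 - 15*x^2 + 75*x - 125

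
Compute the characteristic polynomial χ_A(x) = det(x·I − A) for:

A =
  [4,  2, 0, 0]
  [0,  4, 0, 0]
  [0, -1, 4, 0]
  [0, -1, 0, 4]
x^4 - 16*x^3 + 96*x^2 - 256*x + 256

Expanding det(x·I − A) (e.g. by cofactor expansion or by noting that A is similar to its Jordan form J, which has the same characteristic polynomial as A) gives
  χ_A(x) = x^4 - 16*x^3 + 96*x^2 - 256*x + 256
which factors as (x - 4)^4. The eigenvalues (with algebraic multiplicities) are λ = 4 with multiplicity 4.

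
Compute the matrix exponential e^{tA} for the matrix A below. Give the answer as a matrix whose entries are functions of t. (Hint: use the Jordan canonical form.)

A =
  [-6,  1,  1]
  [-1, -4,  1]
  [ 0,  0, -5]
e^{tA} =
  [-t*exp(-5*t) + exp(-5*t), t*exp(-5*t), t*exp(-5*t)]
  [-t*exp(-5*t), t*exp(-5*t) + exp(-5*t), t*exp(-5*t)]
  [0, 0, exp(-5*t)]

Strategy: write A = P · J · P⁻¹ where J is a Jordan canonical form, so e^{tA} = P · e^{tJ} · P⁻¹, and e^{tJ} can be computed block-by-block.

A has Jordan form
J =
  [-5,  1,  0]
  [ 0, -5,  0]
  [ 0,  0, -5]
(up to reordering of blocks).

Per-block formulas:
  For a 1×1 block at λ = -5: exp(t · [-5]) = [e^(-5t)].
  For a 2×2 Jordan block J_2(-5): exp(t · J_2(-5)) = e^(-5t)·(I + t·N), where N is the 2×2 nilpotent shift.

After assembling e^{tJ} and conjugating by P, we get:

e^{tA} =
  [-t*exp(-5*t) + exp(-5*t), t*exp(-5*t), t*exp(-5*t)]
  [-t*exp(-5*t), t*exp(-5*t) + exp(-5*t), t*exp(-5*t)]
  [0, 0, exp(-5*t)]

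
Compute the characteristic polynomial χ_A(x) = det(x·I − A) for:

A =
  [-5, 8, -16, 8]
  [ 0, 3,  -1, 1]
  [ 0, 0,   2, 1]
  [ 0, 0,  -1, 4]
x^4 - 4*x^3 - 18*x^2 + 108*x - 135

Expanding det(x·I − A) (e.g. by cofactor expansion or by noting that A is similar to its Jordan form J, which has the same characteristic polynomial as A) gives
  χ_A(x) = x^4 - 4*x^3 - 18*x^2 + 108*x - 135
which factors as (x - 3)^3*(x + 5). The eigenvalues (with algebraic multiplicities) are λ = -5 with multiplicity 1, λ = 3 with multiplicity 3.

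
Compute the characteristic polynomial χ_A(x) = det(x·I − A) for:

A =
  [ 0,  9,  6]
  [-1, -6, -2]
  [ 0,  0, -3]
x^3 + 9*x^2 + 27*x + 27

Expanding det(x·I − A) (e.g. by cofactor expansion or by noting that A is similar to its Jordan form J, which has the same characteristic polynomial as A) gives
  χ_A(x) = x^3 + 9*x^2 + 27*x + 27
which factors as (x + 3)^3. The eigenvalues (with algebraic multiplicities) are λ = -3 with multiplicity 3.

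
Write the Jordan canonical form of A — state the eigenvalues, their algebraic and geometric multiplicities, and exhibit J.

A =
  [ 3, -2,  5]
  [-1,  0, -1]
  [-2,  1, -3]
J_3(0)

The characteristic polynomial is
  det(x·I − A) = x^3

Eigenvalues and multiplicities (the geometric multiplicity of λ is n − rank(A − λI), which equals the number of Jordan blocks for λ):
  λ = 0: algebraic multiplicity = 3, geometric multiplicity = 1

Determining the block sizes for each eigenvalue:
  λ = 0: one block (gm = 1), so the single block has size am = 3 → block sizes [3]

Assembling the blocks gives a Jordan form
J =
  [0, 1, 0]
  [0, 0, 1]
  [0, 0, 0]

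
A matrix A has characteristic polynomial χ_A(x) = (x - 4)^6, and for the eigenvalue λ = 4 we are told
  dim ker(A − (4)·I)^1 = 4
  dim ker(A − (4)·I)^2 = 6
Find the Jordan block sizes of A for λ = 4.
Block sizes for λ = 4: [2, 2, 1, 1]

From the dimensions of kernels of powers, the number of Jordan blocks of size at least j is d_j − d_{j−1} where d_j = dim ker(N^j) (with d_0 = 0). Computing the differences gives [4, 2].
The number of blocks of size exactly k is (#blocks of size ≥ k) − (#blocks of size ≥ k + 1), so the partition is: 2 block(s) of size 1, 2 block(s) of size 2.
In nonincreasing order the block sizes are [2, 2, 1, 1].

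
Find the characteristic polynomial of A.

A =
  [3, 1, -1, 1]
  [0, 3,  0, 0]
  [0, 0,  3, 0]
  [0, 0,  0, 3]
x^4 - 12*x^3 + 54*x^2 - 108*x + 81

Expanding det(x·I − A) (e.g. by cofactor expansion or by noting that A is similar to its Jordan form J, which has the same characteristic polynomial as A) gives
  χ_A(x) = x^4 - 12*x^3 + 54*x^2 - 108*x + 81
which factors as (x - 3)^4. The eigenvalues (with algebraic multiplicities) are λ = 3 with multiplicity 4.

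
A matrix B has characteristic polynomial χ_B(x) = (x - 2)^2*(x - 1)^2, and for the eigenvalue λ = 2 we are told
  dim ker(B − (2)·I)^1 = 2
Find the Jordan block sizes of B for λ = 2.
Block sizes for λ = 2: [1, 1]

From the dimensions of kernels of powers, the number of Jordan blocks of size at least j is d_j − d_{j−1} where d_j = dim ker(N^j) (with d_0 = 0). Computing the differences gives [2].
The number of blocks of size exactly k is (#blocks of size ≥ k) − (#blocks of size ≥ k + 1), so the partition is: 2 block(s) of size 1.
In nonincreasing order the block sizes are [1, 1].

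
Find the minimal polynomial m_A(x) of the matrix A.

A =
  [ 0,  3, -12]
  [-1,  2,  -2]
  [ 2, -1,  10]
x^3 - 12*x^2 + 45*x - 54

The characteristic polynomial is χ_A(x) = (x - 6)*(x - 3)^2, so the eigenvalues are known. The minimal polynomial is
  m_A(x) = Π_λ (x − λ)^{k_λ}
where k_λ is the size of the *largest* Jordan block for λ (equivalently, the smallest k with (A − λI)^k v = 0 for every generalised eigenvector v of λ).

  λ = 3: largest Jordan block has size 2, contributing (x − 3)^2
  λ = 6: largest Jordan block has size 1, contributing (x − 6)

So m_A(x) = (x - 6)*(x - 3)^2 = x^3 - 12*x^2 + 45*x - 54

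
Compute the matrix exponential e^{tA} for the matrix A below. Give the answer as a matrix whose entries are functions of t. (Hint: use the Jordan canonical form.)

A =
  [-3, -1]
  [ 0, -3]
e^{tA} =
  [exp(-3*t), -t*exp(-3*t)]
  [0, exp(-3*t)]

Strategy: write A = P · J · P⁻¹ where J is a Jordan canonical form, so e^{tA} = P · e^{tJ} · P⁻¹, and e^{tJ} can be computed block-by-block.

A has Jordan form
J =
  [-3,  1]
  [ 0, -3]
(up to reordering of blocks).

Per-block formulas:
  For a 2×2 Jordan block J_2(-3): exp(t · J_2(-3)) = e^(-3t)·(I + t·N), where N is the 2×2 nilpotent shift.

After assembling e^{tJ} and conjugating by P, we get:

e^{tA} =
  [exp(-3*t), -t*exp(-3*t)]
  [0, exp(-3*t)]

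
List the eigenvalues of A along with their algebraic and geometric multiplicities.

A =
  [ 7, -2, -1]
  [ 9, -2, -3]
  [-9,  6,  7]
λ = 4: alg = 3, geom = 2

Step 1 — factor the characteristic polynomial to read off the algebraic multiplicities:
  χ_A(x) = (x - 4)^3

Step 2 — compute geometric multiplicities via the rank-nullity identity g(λ) = n − rank(A − λI):
  rank(A − (4)·I) = 1, so dim ker(A − (4)·I) = n − 1 = 2

Summary:
  λ = 4: algebraic multiplicity = 3, geometric multiplicity = 2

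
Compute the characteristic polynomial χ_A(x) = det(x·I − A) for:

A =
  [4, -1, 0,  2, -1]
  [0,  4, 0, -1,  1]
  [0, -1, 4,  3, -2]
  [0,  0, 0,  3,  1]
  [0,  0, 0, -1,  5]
x^5 - 20*x^4 + 160*x^3 - 640*x^2 + 1280*x - 1024

Expanding det(x·I − A) (e.g. by cofactor expansion or by noting that A is similar to its Jordan form J, which has the same characteristic polynomial as A) gives
  χ_A(x) = x^5 - 20*x^4 + 160*x^3 - 640*x^2 + 1280*x - 1024
which factors as (x - 4)^5. The eigenvalues (with algebraic multiplicities) are λ = 4 with multiplicity 5.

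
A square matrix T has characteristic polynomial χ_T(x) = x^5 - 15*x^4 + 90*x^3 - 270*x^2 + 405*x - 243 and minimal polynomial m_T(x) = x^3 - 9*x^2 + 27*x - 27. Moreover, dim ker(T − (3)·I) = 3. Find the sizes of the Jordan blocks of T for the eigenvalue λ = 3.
Block sizes for λ = 3: [3, 1, 1]

Step 1 — from the characteristic polynomial, algebraic multiplicity of λ = 3 is 5. From dim ker(T − (3)·I) = 3, there are exactly 3 Jordan blocks for λ = 3.
Step 2 — from the minimal polynomial, the factor (x − 3)^3 tells us the largest block for λ = 3 has size 3.
Step 3 — with total size 5, 3 blocks, and largest block 3, the block sizes (in nonincreasing order) are [3, 1, 1].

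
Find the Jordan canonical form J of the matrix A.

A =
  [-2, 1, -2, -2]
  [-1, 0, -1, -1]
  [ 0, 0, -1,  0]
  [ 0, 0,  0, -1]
J_3(-1) ⊕ J_1(-1)

The characteristic polynomial is
  det(x·I − A) = x^4 + 4*x^3 + 6*x^2 + 4*x + 1 = (x + 1)^4

Eigenvalues and multiplicities (the geometric multiplicity of λ is n − rank(A − λI), which equals the number of Jordan blocks for λ):
  λ = -1: algebraic multiplicity = 4, geometric multiplicity = 2

Determining the block sizes for each eigenvalue:
  λ = -1: with am = 4 and gm = 2, the partition is not yet determined (e.g. several partitions of 4 into 2 parts exist). Let N = A − (-1)·I. Computing rank(N^1) = 2, rank(N^2) = 1, rank(N^3) = 0; the number of blocks of size ≥ j is rank(N^{j−1}) − rank(N^j), giving [2, 1, 1]. So we have 1 block(s) of size 3, 1 block(s) of size 1 → block sizes [3, 1]

Assembling the blocks gives a Jordan form
J =
  [-1,  1,  0,  0]
  [ 0, -1,  1,  0]
  [ 0,  0, -1,  0]
  [ 0,  0,  0, -1]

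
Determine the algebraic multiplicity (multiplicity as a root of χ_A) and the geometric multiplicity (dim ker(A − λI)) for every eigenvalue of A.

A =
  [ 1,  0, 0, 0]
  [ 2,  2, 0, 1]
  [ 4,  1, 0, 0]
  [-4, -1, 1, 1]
λ = 1: alg = 4, geom = 2

Step 1 — factor the characteristic polynomial to read off the algebraic multiplicities:
  χ_A(x) = (x - 1)^4

Step 2 — compute geometric multiplicities via the rank-nullity identity g(λ) = n − rank(A − λI):
  rank(A − (1)·I) = 2, so dim ker(A − (1)·I) = n − 2 = 2

Summary:
  λ = 1: algebraic multiplicity = 4, geometric multiplicity = 2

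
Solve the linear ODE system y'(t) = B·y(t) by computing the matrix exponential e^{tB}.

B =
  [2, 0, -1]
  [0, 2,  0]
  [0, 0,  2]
e^{tB} =
  [exp(2*t), 0, -t*exp(2*t)]
  [0, exp(2*t), 0]
  [0, 0, exp(2*t)]

Strategy: write B = P · J · P⁻¹ where J is a Jordan canonical form, so e^{tB} = P · e^{tJ} · P⁻¹, and e^{tJ} can be computed block-by-block.

B has Jordan form
J =
  [2, 1, 0]
  [0, 2, 0]
  [0, 0, 2]
(up to reordering of blocks).

Per-block formulas:
  For a 1×1 block at λ = 2: exp(t · [2]) = [e^(2t)].
  For a 2×2 Jordan block J_2(2): exp(t · J_2(2)) = e^(2t)·(I + t·N), where N is the 2×2 nilpotent shift.

After assembling e^{tJ} and conjugating by P, we get:

e^{tB} =
  [exp(2*t), 0, -t*exp(2*t)]
  [0, exp(2*t), 0]
  [0, 0, exp(2*t)]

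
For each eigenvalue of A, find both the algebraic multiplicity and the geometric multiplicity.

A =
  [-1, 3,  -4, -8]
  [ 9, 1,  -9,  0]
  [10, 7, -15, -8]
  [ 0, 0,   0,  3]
λ = -5: alg = 3, geom = 1; λ = 3: alg = 1, geom = 1

Step 1 — factor the characteristic polynomial to read off the algebraic multiplicities:
  χ_A(x) = (x - 3)*(x + 5)^3

Step 2 — compute geometric multiplicities via the rank-nullity identity g(λ) = n − rank(A − λI):
  rank(A − (-5)·I) = 3, so dim ker(A − (-5)·I) = n − 3 = 1
  rank(A − (3)·I) = 3, so dim ker(A − (3)·I) = n − 3 = 1

Summary:
  λ = -5: algebraic multiplicity = 3, geometric multiplicity = 1
  λ = 3: algebraic multiplicity = 1, geometric multiplicity = 1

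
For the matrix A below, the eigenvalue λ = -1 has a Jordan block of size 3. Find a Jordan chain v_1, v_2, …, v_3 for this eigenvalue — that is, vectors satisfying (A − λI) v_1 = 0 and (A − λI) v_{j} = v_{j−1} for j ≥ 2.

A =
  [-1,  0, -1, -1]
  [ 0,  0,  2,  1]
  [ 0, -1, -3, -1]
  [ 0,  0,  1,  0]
A Jordan chain for λ = -1 of length 3:
v_1 = (1, -1, 1, -1)ᵀ
v_2 = (0, 1, -1, 0)ᵀ
v_3 = (0, 1, 0, 0)ᵀ

Let N = A − (-1)·I. We want v_3 with N^3 v_3 = 0 but N^2 v_3 ≠ 0; then v_{j-1} := N · v_j for j = 3, …, 2.

Pick v_3 = (0, 1, 0, 0)ᵀ.
Then v_2 = N · v_3 = (0, 1, -1, 0)ᵀ.
Then v_1 = N · v_2 = (1, -1, 1, -1)ᵀ.

Sanity check: (A − (-1)·I) v_1 = (0, 0, 0, 0)ᵀ = 0. ✓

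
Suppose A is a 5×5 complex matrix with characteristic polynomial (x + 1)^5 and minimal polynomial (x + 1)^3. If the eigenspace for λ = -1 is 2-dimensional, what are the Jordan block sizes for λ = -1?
Block sizes for λ = -1: [3, 2]

Step 1 — from the characteristic polynomial, algebraic multiplicity of λ = -1 is 5. From dim ker(A − (-1)·I) = 2, there are exactly 2 Jordan blocks for λ = -1.
Step 2 — from the minimal polynomial, the factor (x + 1)^3 tells us the largest block for λ = -1 has size 3.
Step 3 — with total size 5, 2 blocks, and largest block 3, the block sizes (in nonincreasing order) are [3, 2].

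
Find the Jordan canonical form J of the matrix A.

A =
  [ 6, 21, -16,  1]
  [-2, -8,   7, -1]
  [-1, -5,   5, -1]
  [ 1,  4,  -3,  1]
J_2(1) ⊕ J_2(1)

The characteristic polynomial is
  det(x·I − A) = x^4 - 4*x^3 + 6*x^2 - 4*x + 1 = (x - 1)^4

Eigenvalues and multiplicities (the geometric multiplicity of λ is n − rank(A − λI), which equals the number of Jordan blocks for λ):
  λ = 1: algebraic multiplicity = 4, geometric multiplicity = 2

Determining the block sizes for each eigenvalue:
  λ = 1: with am = 4 and gm = 2, the partition is not yet determined (e.g. several partitions of 4 into 2 parts exist). Let N = A − (1)·I. Computing rank(N^1) = 2, rank(N^2) = 0; the number of blocks of size ≥ j is rank(N^{j−1}) − rank(N^j), giving [2, 2]. So we have 2 block(s) of size 2 → block sizes [2, 2]

Assembling the blocks gives a Jordan form
J =
  [1, 1, 0, 0]
  [0, 1, 0, 0]
  [0, 0, 1, 1]
  [0, 0, 0, 1]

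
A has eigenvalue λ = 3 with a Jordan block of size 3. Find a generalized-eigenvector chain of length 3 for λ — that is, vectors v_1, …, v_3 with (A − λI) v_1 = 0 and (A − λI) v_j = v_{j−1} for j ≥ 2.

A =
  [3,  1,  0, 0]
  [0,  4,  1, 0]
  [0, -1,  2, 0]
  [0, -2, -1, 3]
A Jordan chain for λ = 3 of length 3:
v_1 = (1, 0, 0, -1)ᵀ
v_2 = (1, 1, -1, -2)ᵀ
v_3 = (0, 1, 0, 0)ᵀ

Let N = A − (3)·I. We want v_3 with N^3 v_3 = 0 but N^2 v_3 ≠ 0; then v_{j-1} := N · v_j for j = 3, …, 2.

Pick v_3 = (0, 1, 0, 0)ᵀ.
Then v_2 = N · v_3 = (1, 1, -1, -2)ᵀ.
Then v_1 = N · v_2 = (1, 0, 0, -1)ᵀ.

Sanity check: (A − (3)·I) v_1 = (0, 0, 0, 0)ᵀ = 0. ✓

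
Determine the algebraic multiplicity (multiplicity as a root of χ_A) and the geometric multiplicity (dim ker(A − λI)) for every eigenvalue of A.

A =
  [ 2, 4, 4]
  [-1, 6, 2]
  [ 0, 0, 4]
λ = 4: alg = 3, geom = 2

Step 1 — factor the characteristic polynomial to read off the algebraic multiplicities:
  χ_A(x) = (x - 4)^3

Step 2 — compute geometric multiplicities via the rank-nullity identity g(λ) = n − rank(A − λI):
  rank(A − (4)·I) = 1, so dim ker(A − (4)·I) = n − 1 = 2

Summary:
  λ = 4: algebraic multiplicity = 3, geometric multiplicity = 2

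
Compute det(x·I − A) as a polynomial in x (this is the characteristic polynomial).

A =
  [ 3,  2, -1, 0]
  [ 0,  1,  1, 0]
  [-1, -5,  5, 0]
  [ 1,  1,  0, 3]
x^4 - 12*x^3 + 54*x^2 - 108*x + 81

Expanding det(x·I − A) (e.g. by cofactor expansion or by noting that A is similar to its Jordan form J, which has the same characteristic polynomial as A) gives
  χ_A(x) = x^4 - 12*x^3 + 54*x^2 - 108*x + 81
which factors as (x - 3)^4. The eigenvalues (with algebraic multiplicities) are λ = 3 with multiplicity 4.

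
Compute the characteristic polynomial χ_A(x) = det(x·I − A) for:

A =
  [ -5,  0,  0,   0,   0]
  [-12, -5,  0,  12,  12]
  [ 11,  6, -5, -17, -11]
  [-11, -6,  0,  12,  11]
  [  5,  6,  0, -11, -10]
x^5 + 13*x^4 + 46*x^3 - 10*x^2 - 175*x + 125

Expanding det(x·I − A) (e.g. by cofactor expansion or by noting that A is similar to its Jordan form J, which has the same characteristic polynomial as A) gives
  χ_A(x) = x^5 + 13*x^4 + 46*x^3 - 10*x^2 - 175*x + 125
which factors as (x - 1)^2*(x + 5)^3. The eigenvalues (with algebraic multiplicities) are λ = -5 with multiplicity 3, λ = 1 with multiplicity 2.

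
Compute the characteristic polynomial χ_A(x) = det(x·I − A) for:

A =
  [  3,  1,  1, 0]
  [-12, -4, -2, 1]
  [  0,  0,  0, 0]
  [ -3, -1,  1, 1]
x^4

Expanding det(x·I − A) (e.g. by cofactor expansion or by noting that A is similar to its Jordan form J, which has the same characteristic polynomial as A) gives
  χ_A(x) = x^4
which factors as x^4. The eigenvalues (with algebraic multiplicities) are λ = 0 with multiplicity 4.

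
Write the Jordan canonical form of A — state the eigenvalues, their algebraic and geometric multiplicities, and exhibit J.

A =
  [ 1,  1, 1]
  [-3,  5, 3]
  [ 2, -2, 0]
J_2(2) ⊕ J_1(2)

The characteristic polynomial is
  det(x·I − A) = x^3 - 6*x^2 + 12*x - 8 = (x - 2)^3

Eigenvalues and multiplicities (the geometric multiplicity of λ is n − rank(A − λI), which equals the number of Jordan blocks for λ):
  λ = 2: algebraic multiplicity = 3, geometric multiplicity = 2

Determining the block sizes for each eigenvalue:
  λ = 2: 2 blocks summing to 3 forces exactly one block of size 2 and the rest size 1 → block sizes [2, 1]

Assembling the blocks gives a Jordan form
J =
  [2, 1, 0]
  [0, 2, 0]
  [0, 0, 2]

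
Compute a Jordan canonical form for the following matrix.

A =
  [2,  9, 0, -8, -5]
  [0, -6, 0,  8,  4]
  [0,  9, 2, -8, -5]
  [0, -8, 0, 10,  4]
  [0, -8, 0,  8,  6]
J_2(2) ⊕ J_1(2) ⊕ J_1(2) ⊕ J_1(6)

The characteristic polynomial is
  det(x·I − A) = x^5 - 14*x^4 + 72*x^3 - 176*x^2 + 208*x - 96 = (x - 6)*(x - 2)^4

Eigenvalues and multiplicities (the geometric multiplicity of λ is n − rank(A − λI), which equals the number of Jordan blocks for λ):
  λ = 2: algebraic multiplicity = 4, geometric multiplicity = 3
  λ = 6: algebraic multiplicity = 1, geometric multiplicity = 1

Determining the block sizes for each eigenvalue:
  λ = 2: 3 blocks summing to 4 forces exactly one block of size 2 and the rest size 1 → block sizes [2, 1, 1]
  λ = 6: one block (gm = 1), so the single block has size am = 1 → block sizes [1]

Assembling the blocks gives a Jordan form
J =
  [2, 1, 0, 0, 0]
  [0, 2, 0, 0, 0]
  [0, 0, 2, 0, 0]
  [0, 0, 0, 2, 0]
  [0, 0, 0, 0, 6]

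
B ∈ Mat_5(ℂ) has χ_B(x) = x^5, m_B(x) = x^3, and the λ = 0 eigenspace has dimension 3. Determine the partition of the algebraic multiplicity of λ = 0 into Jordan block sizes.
Block sizes for λ = 0: [3, 1, 1]

Step 1 — from the characteristic polynomial, algebraic multiplicity of λ = 0 is 5. From dim ker(B − (0)·I) = 3, there are exactly 3 Jordan blocks for λ = 0.
Step 2 — from the minimal polynomial, the factor (x − 0)^3 tells us the largest block for λ = 0 has size 3.
Step 3 — with total size 5, 3 blocks, and largest block 3, the block sizes (in nonincreasing order) are [3, 1, 1].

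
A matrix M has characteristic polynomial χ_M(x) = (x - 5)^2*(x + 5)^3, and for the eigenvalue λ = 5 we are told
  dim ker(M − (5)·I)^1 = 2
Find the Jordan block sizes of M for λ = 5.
Block sizes for λ = 5: [1, 1]

From the dimensions of kernels of powers, the number of Jordan blocks of size at least j is d_j − d_{j−1} where d_j = dim ker(N^j) (with d_0 = 0). Computing the differences gives [2].
The number of blocks of size exactly k is (#blocks of size ≥ k) − (#blocks of size ≥ k + 1), so the partition is: 2 block(s) of size 1.
In nonincreasing order the block sizes are [1, 1].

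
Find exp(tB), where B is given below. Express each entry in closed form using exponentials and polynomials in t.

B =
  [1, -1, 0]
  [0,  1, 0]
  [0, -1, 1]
e^{tB} =
  [exp(t), -t*exp(t), 0]
  [0, exp(t), 0]
  [0, -t*exp(t), exp(t)]

Strategy: write B = P · J · P⁻¹ where J is a Jordan canonical form, so e^{tB} = P · e^{tJ} · P⁻¹, and e^{tJ} can be computed block-by-block.

B has Jordan form
J =
  [1, 1, 0]
  [0, 1, 0]
  [0, 0, 1]
(up to reordering of blocks).

Per-block formulas:
  For a 1×1 block at λ = 1: exp(t · [1]) = [e^(1t)].
  For a 2×2 Jordan block J_2(1): exp(t · J_2(1)) = e^(1t)·(I + t·N), where N is the 2×2 nilpotent shift.

After assembling e^{tJ} and conjugating by P, we get:

e^{tB} =
  [exp(t), -t*exp(t), 0]
  [0, exp(t), 0]
  [0, -t*exp(t), exp(t)]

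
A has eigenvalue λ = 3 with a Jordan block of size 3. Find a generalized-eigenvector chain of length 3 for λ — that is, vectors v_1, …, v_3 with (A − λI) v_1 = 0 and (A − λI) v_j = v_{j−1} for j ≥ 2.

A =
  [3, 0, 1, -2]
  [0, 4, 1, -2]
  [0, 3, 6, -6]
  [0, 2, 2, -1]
A Jordan chain for λ = 3 of length 3:
v_1 = (-1, 0, 0, 0)ᵀ
v_2 = (0, 1, 3, 2)ᵀ
v_3 = (0, 1, 0, 0)ᵀ

Let N = A − (3)·I. We want v_3 with N^3 v_3 = 0 but N^2 v_3 ≠ 0; then v_{j-1} := N · v_j for j = 3, …, 2.

Pick v_3 = (0, 1, 0, 0)ᵀ.
Then v_2 = N · v_3 = (0, 1, 3, 2)ᵀ.
Then v_1 = N · v_2 = (-1, 0, 0, 0)ᵀ.

Sanity check: (A − (3)·I) v_1 = (0, 0, 0, 0)ᵀ = 0. ✓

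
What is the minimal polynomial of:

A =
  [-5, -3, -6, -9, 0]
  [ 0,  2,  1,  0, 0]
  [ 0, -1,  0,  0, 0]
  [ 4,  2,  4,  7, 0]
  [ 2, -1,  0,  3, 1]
x^3 - 3*x^2 + 3*x - 1

The characteristic polynomial is χ_A(x) = (x - 1)^5, so the eigenvalues are known. The minimal polynomial is
  m_A(x) = Π_λ (x − λ)^{k_λ}
where k_λ is the size of the *largest* Jordan block for λ (equivalently, the smallest k with (A − λI)^k v = 0 for every generalised eigenvector v of λ).

  λ = 1: largest Jordan block has size 3, contributing (x − 1)^3

So m_A(x) = (x - 1)^3 = x^3 - 3*x^2 + 3*x - 1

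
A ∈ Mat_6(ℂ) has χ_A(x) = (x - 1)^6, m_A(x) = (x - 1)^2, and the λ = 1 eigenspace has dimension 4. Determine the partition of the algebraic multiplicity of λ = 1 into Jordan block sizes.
Block sizes for λ = 1: [2, 2, 1, 1]

Step 1 — from the characteristic polynomial, algebraic multiplicity of λ = 1 is 6. From dim ker(A − (1)·I) = 4, there are exactly 4 Jordan blocks for λ = 1.
Step 2 — from the minimal polynomial, the factor (x − 1)^2 tells us the largest block for λ = 1 has size 2.
Step 3 — with total size 6, 4 blocks, and largest block 2, the block sizes (in nonincreasing order) are [2, 2, 1, 1].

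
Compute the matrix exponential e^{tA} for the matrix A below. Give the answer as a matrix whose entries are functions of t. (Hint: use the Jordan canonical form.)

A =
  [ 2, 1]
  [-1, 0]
e^{tA} =
  [t*exp(t) + exp(t), t*exp(t)]
  [-t*exp(t), -t*exp(t) + exp(t)]

Strategy: write A = P · J · P⁻¹ where J is a Jordan canonical form, so e^{tA} = P · e^{tJ} · P⁻¹, and e^{tJ} can be computed block-by-block.

A has Jordan form
J =
  [1, 1]
  [0, 1]
(up to reordering of blocks).

Per-block formulas:
  For a 2×2 Jordan block J_2(1): exp(t · J_2(1)) = e^(1t)·(I + t·N), where N is the 2×2 nilpotent shift.

After assembling e^{tJ} and conjugating by P, we get:

e^{tA} =
  [t*exp(t) + exp(t), t*exp(t)]
  [-t*exp(t), -t*exp(t) + exp(t)]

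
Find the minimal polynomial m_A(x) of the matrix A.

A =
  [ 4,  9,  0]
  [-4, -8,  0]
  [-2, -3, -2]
x^2 + 4*x + 4

The characteristic polynomial is χ_A(x) = (x + 2)^3, so the eigenvalues are known. The minimal polynomial is
  m_A(x) = Π_λ (x − λ)^{k_λ}
where k_λ is the size of the *largest* Jordan block for λ (equivalently, the smallest k with (A − λI)^k v = 0 for every generalised eigenvector v of λ).

  λ = -2: largest Jordan block has size 2, contributing (x + 2)^2

So m_A(x) = (x + 2)^2 = x^2 + 4*x + 4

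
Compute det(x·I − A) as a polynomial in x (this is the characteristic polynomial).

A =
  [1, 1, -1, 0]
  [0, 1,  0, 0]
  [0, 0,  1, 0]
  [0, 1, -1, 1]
x^4 - 4*x^3 + 6*x^2 - 4*x + 1

Expanding det(x·I − A) (e.g. by cofactor expansion or by noting that A is similar to its Jordan form J, which has the same characteristic polynomial as A) gives
  χ_A(x) = x^4 - 4*x^3 + 6*x^2 - 4*x + 1
which factors as (x - 1)^4. The eigenvalues (with algebraic multiplicities) are λ = 1 with multiplicity 4.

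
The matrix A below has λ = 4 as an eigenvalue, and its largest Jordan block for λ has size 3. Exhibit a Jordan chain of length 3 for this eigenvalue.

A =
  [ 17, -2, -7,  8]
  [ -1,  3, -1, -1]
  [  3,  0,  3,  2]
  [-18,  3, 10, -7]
A Jordan chain for λ = 4 of length 3:
v_1 = (6, 3, 0, -9)ᵀ
v_2 = (13, -1, 3, -18)ᵀ
v_3 = (1, 0, 0, 0)ᵀ

Let N = A − (4)·I. We want v_3 with N^3 v_3 = 0 but N^2 v_3 ≠ 0; then v_{j-1} := N · v_j for j = 3, …, 2.

Pick v_3 = (1, 0, 0, 0)ᵀ.
Then v_2 = N · v_3 = (13, -1, 3, -18)ᵀ.
Then v_1 = N · v_2 = (6, 3, 0, -9)ᵀ.

Sanity check: (A − (4)·I) v_1 = (0, 0, 0, 0)ᵀ = 0. ✓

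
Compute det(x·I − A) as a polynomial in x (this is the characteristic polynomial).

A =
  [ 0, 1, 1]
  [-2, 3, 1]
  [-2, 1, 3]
x^3 - 6*x^2 + 12*x - 8

Expanding det(x·I − A) (e.g. by cofactor expansion or by noting that A is similar to its Jordan form J, which has the same characteristic polynomial as A) gives
  χ_A(x) = x^3 - 6*x^2 + 12*x - 8
which factors as (x - 2)^3. The eigenvalues (with algebraic multiplicities) are λ = 2 with multiplicity 3.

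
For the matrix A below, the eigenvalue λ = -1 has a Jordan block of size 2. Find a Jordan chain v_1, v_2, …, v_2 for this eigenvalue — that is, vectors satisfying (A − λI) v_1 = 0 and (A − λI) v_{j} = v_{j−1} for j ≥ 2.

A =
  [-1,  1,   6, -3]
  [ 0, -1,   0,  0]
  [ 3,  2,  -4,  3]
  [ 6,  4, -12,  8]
A Jordan chain for λ = -1 of length 2:
v_1 = (-1, 0, 1, 2)ᵀ
v_2 = (1, -1, 0, 0)ᵀ

Let N = A − (-1)·I. We want v_2 with N^2 v_2 = 0 but N^1 v_2 ≠ 0; then v_{j-1} := N · v_j for j = 2, …, 2.

Pick v_2 = (1, -1, 0, 0)ᵀ.
Then v_1 = N · v_2 = (-1, 0, 1, 2)ᵀ.

Sanity check: (A − (-1)·I) v_1 = (0, 0, 0, 0)ᵀ = 0. ✓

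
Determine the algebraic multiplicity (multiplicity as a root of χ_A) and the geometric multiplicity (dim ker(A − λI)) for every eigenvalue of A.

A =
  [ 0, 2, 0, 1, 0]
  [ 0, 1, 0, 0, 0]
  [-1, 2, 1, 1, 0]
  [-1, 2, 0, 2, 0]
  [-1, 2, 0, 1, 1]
λ = 1: alg = 5, geom = 4

Step 1 — factor the characteristic polynomial to read off the algebraic multiplicities:
  χ_A(x) = (x - 1)^5

Step 2 — compute geometric multiplicities via the rank-nullity identity g(λ) = n − rank(A − λI):
  rank(A − (1)·I) = 1, so dim ker(A − (1)·I) = n − 1 = 4

Summary:
  λ = 1: algebraic multiplicity = 5, geometric multiplicity = 4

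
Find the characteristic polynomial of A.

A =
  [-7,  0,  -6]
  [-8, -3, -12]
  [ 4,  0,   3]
x^3 + 7*x^2 + 15*x + 9

Expanding det(x·I − A) (e.g. by cofactor expansion or by noting that A is similar to its Jordan form J, which has the same characteristic polynomial as A) gives
  χ_A(x) = x^3 + 7*x^2 + 15*x + 9
which factors as (x + 1)*(x + 3)^2. The eigenvalues (with algebraic multiplicities) are λ = -3 with multiplicity 2, λ = -1 with multiplicity 1.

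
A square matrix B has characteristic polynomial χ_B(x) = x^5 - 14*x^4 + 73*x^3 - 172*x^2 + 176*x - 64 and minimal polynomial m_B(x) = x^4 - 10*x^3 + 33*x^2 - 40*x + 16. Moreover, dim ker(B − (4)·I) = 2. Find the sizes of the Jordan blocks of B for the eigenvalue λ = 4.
Block sizes for λ = 4: [2, 1]

Step 1 — from the characteristic polynomial, algebraic multiplicity of λ = 4 is 3. From dim ker(B − (4)·I) = 2, there are exactly 2 Jordan blocks for λ = 4.
Step 2 — from the minimal polynomial, the factor (x − 4)^2 tells us the largest block for λ = 4 has size 2.
Step 3 — with total size 3, 2 blocks, and largest block 2, the block sizes (in nonincreasing order) are [2, 1].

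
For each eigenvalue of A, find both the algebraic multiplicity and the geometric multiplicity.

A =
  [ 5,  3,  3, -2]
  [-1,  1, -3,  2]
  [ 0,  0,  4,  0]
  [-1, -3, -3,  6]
λ = 4: alg = 4, geom = 3

Step 1 — factor the characteristic polynomial to read off the algebraic multiplicities:
  χ_A(x) = (x - 4)^4

Step 2 — compute geometric multiplicities via the rank-nullity identity g(λ) = n − rank(A − λI):
  rank(A − (4)·I) = 1, so dim ker(A − (4)·I) = n − 1 = 3

Summary:
  λ = 4: algebraic multiplicity = 4, geometric multiplicity = 3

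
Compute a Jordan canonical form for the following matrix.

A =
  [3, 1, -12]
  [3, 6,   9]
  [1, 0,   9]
J_3(6)

The characteristic polynomial is
  det(x·I − A) = x^3 - 18*x^2 + 108*x - 216 = (x - 6)^3

Eigenvalues and multiplicities (the geometric multiplicity of λ is n − rank(A − λI), which equals the number of Jordan blocks for λ):
  λ = 6: algebraic multiplicity = 3, geometric multiplicity = 1

Determining the block sizes for each eigenvalue:
  λ = 6: one block (gm = 1), so the single block has size am = 3 → block sizes [3]

Assembling the blocks gives a Jordan form
J =
  [6, 1, 0]
  [0, 6, 1]
  [0, 0, 6]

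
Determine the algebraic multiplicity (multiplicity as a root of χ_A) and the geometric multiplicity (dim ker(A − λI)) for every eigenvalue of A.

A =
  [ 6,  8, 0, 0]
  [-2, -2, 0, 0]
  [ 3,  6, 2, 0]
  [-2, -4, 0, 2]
λ = 2: alg = 4, geom = 3

Step 1 — factor the characteristic polynomial to read off the algebraic multiplicities:
  χ_A(x) = (x - 2)^4

Step 2 — compute geometric multiplicities via the rank-nullity identity g(λ) = n − rank(A − λI):
  rank(A − (2)·I) = 1, so dim ker(A − (2)·I) = n − 1 = 3

Summary:
  λ = 2: algebraic multiplicity = 4, geometric multiplicity = 3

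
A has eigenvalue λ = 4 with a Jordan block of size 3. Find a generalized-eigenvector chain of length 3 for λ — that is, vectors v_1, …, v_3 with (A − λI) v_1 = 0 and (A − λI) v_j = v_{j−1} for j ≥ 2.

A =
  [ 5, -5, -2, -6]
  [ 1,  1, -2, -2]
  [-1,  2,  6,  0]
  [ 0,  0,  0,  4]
A Jordan chain for λ = 4 of length 3:
v_1 = (-2, 0, -1, 0)ᵀ
v_2 = (1, 1, -1, 0)ᵀ
v_3 = (1, 0, 0, 0)ᵀ

Let N = A − (4)·I. We want v_3 with N^3 v_3 = 0 but N^2 v_3 ≠ 0; then v_{j-1} := N · v_j for j = 3, …, 2.

Pick v_3 = (1, 0, 0, 0)ᵀ.
Then v_2 = N · v_3 = (1, 1, -1, 0)ᵀ.
Then v_1 = N · v_2 = (-2, 0, -1, 0)ᵀ.

Sanity check: (A − (4)·I) v_1 = (0, 0, 0, 0)ᵀ = 0. ✓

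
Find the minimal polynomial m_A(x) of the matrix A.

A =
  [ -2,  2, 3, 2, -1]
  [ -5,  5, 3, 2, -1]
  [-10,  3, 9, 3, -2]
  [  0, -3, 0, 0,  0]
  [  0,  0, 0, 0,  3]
x^3 - 9*x^2 + 27*x - 27

The characteristic polynomial is χ_A(x) = (x - 3)^5, so the eigenvalues are known. The minimal polynomial is
  m_A(x) = Π_λ (x − λ)^{k_λ}
where k_λ is the size of the *largest* Jordan block for λ (equivalently, the smallest k with (A − λI)^k v = 0 for every generalised eigenvector v of λ).

  λ = 3: largest Jordan block has size 3, contributing (x − 3)^3

So m_A(x) = (x - 3)^3 = x^3 - 9*x^2 + 27*x - 27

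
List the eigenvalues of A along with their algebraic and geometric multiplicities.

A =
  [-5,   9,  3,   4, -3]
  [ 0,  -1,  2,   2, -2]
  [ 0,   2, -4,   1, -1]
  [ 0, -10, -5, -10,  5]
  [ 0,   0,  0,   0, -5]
λ = -5: alg = 5, geom = 3

Step 1 — factor the characteristic polynomial to read off the algebraic multiplicities:
  χ_A(x) = (x + 5)^5

Step 2 — compute geometric multiplicities via the rank-nullity identity g(λ) = n − rank(A − λI):
  rank(A − (-5)·I) = 2, so dim ker(A − (-5)·I) = n − 2 = 3

Summary:
  λ = -5: algebraic multiplicity = 5, geometric multiplicity = 3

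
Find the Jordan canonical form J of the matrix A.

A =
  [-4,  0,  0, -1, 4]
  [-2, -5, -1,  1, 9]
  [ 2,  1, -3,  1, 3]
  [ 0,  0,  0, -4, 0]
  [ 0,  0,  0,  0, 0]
J_2(-4) ⊕ J_2(-4) ⊕ J_1(0)

The characteristic polynomial is
  det(x·I − A) = x^5 + 16*x^4 + 96*x^3 + 256*x^2 + 256*x = x*(x + 4)^4

Eigenvalues and multiplicities (the geometric multiplicity of λ is n − rank(A − λI), which equals the number of Jordan blocks for λ):
  λ = -4: algebraic multiplicity = 4, geometric multiplicity = 2
  λ = 0: algebraic multiplicity = 1, geometric multiplicity = 1

Determining the block sizes for each eigenvalue:
  λ = -4: with am = 4 and gm = 2, the partition is not yet determined (e.g. several partitions of 4 into 2 parts exist). Let N = A − (-4)·I. Computing rank(N^1) = 3, rank(N^2) = 1; the number of blocks of size ≥ j is rank(N^{j−1}) − rank(N^j), giving [2, 2]. So we have 2 block(s) of size 2 → block sizes [2, 2]
  λ = 0: one block (gm = 1), so the single block has size am = 1 → block sizes [1]

Assembling the blocks gives a Jordan form
J =
  [-4,  1,  0,  0, 0]
  [ 0, -4,  0,  0, 0]
  [ 0,  0, -4,  1, 0]
  [ 0,  0,  0, -4, 0]
  [ 0,  0,  0,  0, 0]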